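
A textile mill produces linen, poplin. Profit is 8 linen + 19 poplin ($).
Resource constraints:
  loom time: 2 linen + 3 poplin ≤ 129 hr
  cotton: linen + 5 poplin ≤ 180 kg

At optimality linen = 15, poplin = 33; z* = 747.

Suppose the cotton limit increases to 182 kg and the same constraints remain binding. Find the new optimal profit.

751

At the optimum: loom time uses 129 of 129 (binding); cotton uses 180 of 180 (binding).
Dual feasibility on the basic columns requires 2·y_loom time + 1·y_cotton = 8, 3·y_loom time + 5·y_cotton = 19.
This yields shadow prices y_loom time = 3, y_cotton = 2.
Δz = y_cotton·Δb = 2 × (2) = 4, so new z* = 747 + 4 = 751.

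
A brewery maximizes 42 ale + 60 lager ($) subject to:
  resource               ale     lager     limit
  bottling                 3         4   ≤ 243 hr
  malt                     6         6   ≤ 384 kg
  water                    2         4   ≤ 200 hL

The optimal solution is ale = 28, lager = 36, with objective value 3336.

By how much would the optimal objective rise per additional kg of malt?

At the optimum: bottling uses 228 of 243 (slack = 15); malt uses 384 of 384 (binding); water uses 200 of 200 (binding).
Since bottling is not tight, its dual is 0.
Dual feasibility on the basic columns requires 6·y_malt + 2·y_water = 42, 6·y_malt + 4·y_water = 60.
→ y_malt = 4 and y_water = 9.
Shadow price of malt = 4.

4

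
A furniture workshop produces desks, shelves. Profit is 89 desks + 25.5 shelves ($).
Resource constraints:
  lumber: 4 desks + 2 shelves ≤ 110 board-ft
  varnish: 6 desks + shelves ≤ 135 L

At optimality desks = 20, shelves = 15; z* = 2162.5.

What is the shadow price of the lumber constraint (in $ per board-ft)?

8

At the optimum: lumber uses 110 of 110 (binding); varnish uses 135 of 135 (binding).
Dual feasibility on the basic columns requires 4·y_lumber + 6·y_varnish = 89, 2·y_lumber + 1·y_varnish = 25.5.
Solving: y_lumber = 8, y_varnish = 9.5.
Shadow price of lumber = 8.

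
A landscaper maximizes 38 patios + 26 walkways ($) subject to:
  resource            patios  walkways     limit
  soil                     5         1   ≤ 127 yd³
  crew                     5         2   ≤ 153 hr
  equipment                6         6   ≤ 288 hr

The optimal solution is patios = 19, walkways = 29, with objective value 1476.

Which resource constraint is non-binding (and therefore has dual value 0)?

soil

soil: 124/127 (slack 3)
crew: 153/153 (binding)
equipment: 288/288 (binding)
By complementary slackness, a constraint with positive slack has shadow price 0 → soil.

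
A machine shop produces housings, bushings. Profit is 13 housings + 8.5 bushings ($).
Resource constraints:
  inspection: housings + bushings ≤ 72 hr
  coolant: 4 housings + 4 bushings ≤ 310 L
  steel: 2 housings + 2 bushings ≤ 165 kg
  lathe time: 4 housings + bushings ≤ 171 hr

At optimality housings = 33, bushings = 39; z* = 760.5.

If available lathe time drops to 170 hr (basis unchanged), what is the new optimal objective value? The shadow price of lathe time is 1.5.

759

Δb = -1, so new z* = 760.5 + (1.5)·(-1) = 760.5 − 1.5 = 759.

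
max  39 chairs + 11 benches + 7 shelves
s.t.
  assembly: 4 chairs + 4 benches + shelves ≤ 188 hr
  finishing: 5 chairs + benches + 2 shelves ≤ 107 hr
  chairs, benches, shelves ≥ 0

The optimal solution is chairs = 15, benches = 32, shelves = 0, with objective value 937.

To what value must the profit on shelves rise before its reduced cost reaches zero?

15

Both assembly and finishing are binding at x*.
The binding rows give the dual system: 4·y_assembly + 5·y_finishing = 39 and 4·y_assembly + 1·y_finishing = 11.
→ y_assembly = 1 and y_finishing = 7.
shelves enters the basis when its profit ≥ yᵀa₃ = 1·1 + 7·2 = 15.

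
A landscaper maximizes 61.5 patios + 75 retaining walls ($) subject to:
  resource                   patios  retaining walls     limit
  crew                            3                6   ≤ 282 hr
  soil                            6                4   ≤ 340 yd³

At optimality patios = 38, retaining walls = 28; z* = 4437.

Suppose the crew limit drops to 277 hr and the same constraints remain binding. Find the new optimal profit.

Both crew and soil are binding at x*.
Dual feasibility on the basic columns requires 3·y_crew + 6·y_soil = 61.5, 6·y_crew + 4·y_soil = 75.
Solving: y_crew = 8.5, y_soil = 6.
Δz = y_crew·Δb = 8.5 × (-5) = -42.5, so new z* = 4437 − 42.5 = 4394.5.

4394.5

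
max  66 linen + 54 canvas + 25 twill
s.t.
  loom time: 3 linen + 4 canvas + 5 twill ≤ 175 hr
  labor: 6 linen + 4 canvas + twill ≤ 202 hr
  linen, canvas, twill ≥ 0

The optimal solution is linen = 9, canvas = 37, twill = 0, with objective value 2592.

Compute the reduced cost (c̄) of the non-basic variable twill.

Check each constraint at x*: loom time 175/175 (tight); labor 202/202 (tight).
Dual feasibility on the basic columns requires 3·y_loom time + 6·y_labor = 66, 4·y_loom time + 4·y_labor = 54.
This yields shadow prices y_loom time = 5, y_labor = 8.5.
Reduced cost of twill: c₃ − yᵀa₃ = 25 − (5·5 + 8.5·1) = 25 − 33.5 = -8.5.

-8.5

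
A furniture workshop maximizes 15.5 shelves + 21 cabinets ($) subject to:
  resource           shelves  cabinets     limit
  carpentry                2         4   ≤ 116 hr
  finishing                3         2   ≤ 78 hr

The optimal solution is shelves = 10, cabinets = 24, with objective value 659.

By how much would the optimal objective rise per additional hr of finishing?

Both carpentry and finishing are binding at x*.
The binding rows give the dual system: 2·y_carpentry + 3·y_finishing = 15.5 and 4·y_carpentry + 2·y_finishing = 21.
This yields shadow prices y_carpentry = 4, y_finishing = 2.5.
Shadow price of finishing = 2.5.

2.5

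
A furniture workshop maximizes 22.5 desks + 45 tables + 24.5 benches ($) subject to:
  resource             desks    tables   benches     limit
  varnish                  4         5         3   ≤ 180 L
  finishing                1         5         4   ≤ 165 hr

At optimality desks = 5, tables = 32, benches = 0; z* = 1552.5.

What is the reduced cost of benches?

At the optimum: varnish uses 180 of 180 (binding); finishing uses 165 of 165 (binding).
The binding rows give the dual system: 4·y_varnish + 1·y_finishing = 22.5 and 5·y_varnish + 5·y_finishing = 45.
→ y_varnish = 4.5 and y_finishing = 4.5.
Reduced cost of benches: c₃ − yᵀa₃ = 24.5 − (4.5·3 + 4.5·4) = 24.5 − 31.5 = -7.

-7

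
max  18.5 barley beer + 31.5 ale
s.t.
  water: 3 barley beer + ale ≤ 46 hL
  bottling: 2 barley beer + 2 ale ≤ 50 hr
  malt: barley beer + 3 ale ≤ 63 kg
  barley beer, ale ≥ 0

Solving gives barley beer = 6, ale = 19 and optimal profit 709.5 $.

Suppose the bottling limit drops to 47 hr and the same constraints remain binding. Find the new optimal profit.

Binding: bottling and malt. Non-binding: water (9 unused).
Since water is not tight, its dual is 0.
From A_Bᵀ y = c: 2·y_bottling + 1·y_malt = 18.5; 2·y_bottling + 3·y_malt = 31.5.
This yields shadow prices y_bottling = 6, y_malt = 6.5.
Δz = y_bottling·Δb = 6 × (-3) = -18, so new z* = 709.5 − 18 = 691.5.

691.5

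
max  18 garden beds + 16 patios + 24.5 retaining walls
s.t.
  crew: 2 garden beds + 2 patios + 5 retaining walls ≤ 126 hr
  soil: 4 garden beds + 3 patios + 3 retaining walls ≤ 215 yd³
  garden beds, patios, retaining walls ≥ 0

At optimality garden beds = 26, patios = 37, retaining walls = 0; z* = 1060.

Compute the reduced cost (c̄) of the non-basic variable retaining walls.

Check each constraint at x*: crew 126/126 (tight); soil 215/215 (tight).
The binding rows give the dual system: 2·y_crew + 4·y_soil = 18 and 2·y_crew + 3·y_soil = 16.
Solving: y_crew = 5, y_soil = 2.
Reduced cost of retaining walls: c₃ − yᵀa₃ = 24.5 − (5·5 + 2·3) = 24.5 − 31 = -6.5.

-6.5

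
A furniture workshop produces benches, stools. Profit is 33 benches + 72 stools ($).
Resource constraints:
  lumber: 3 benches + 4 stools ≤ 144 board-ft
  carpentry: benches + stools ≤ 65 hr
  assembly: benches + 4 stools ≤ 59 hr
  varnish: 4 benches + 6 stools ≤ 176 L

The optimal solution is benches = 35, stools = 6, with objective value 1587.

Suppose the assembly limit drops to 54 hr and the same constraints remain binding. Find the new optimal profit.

1542

At the optimum: lumber uses 129 of 144 (slack = 15); carpentry uses 41 of 65 (slack = 24); assembly uses 59 of 59 (binding); varnish uses 176 of 176 (binding).
Since lumber, carpentry are not tight, their duals are 0.
The binding rows give the dual system: 1·y_assembly + 4·y_varnish = 33 and 4·y_assembly + 6·y_varnish = 72.
Solving: y_assembly = 9, y_varnish = 6.
Δz = y_assembly·Δb = 9 × (-5) = -45, so new z* = 1587 − 45 = 1542.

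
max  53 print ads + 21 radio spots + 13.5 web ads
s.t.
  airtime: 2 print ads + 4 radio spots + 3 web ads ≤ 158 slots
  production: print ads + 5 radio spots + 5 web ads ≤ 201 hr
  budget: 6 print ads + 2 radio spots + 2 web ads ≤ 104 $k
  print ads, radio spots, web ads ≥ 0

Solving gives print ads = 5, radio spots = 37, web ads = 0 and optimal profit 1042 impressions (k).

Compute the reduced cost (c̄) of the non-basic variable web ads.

Binding: airtime and budget. Non-binding: production (11 unused).
Slack constraints have shadow price 0 (complementary slackness).
From A_Bᵀ y = c: 2·y_airtime + 6·y_budget = 53; 4·y_airtime + 2·y_budget = 21.
→ y_airtime = 1 and y_budget = 8.5.
Reduced cost of web ads: c₃ − yᵀa₃ = 13.5 − (1·3 + 8.5·2) = 13.5 − 20 = -6.5.

-6.5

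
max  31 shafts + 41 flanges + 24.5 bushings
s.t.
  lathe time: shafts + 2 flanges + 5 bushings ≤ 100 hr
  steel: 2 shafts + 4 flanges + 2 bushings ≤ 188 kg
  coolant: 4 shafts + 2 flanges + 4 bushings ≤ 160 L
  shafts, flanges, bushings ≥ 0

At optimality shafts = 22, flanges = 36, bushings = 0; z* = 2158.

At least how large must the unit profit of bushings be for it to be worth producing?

31

Check each constraint at x*: lathe time 94/100 (slack 6); steel 188/188 (tight); coolant 160/160 (tight).
Since lathe time is not tight, its dual is 0.
Dual feasibility on the basic columns requires 2·y_steel + 4·y_coolant = 31, 4·y_steel + 2·y_coolant = 41.
Solving: y_steel = 8.5, y_coolant = 3.5.
bushings enters the basis when its profit ≥ yᵀa₃ = 8.5·2 + 3.5·4 = 31.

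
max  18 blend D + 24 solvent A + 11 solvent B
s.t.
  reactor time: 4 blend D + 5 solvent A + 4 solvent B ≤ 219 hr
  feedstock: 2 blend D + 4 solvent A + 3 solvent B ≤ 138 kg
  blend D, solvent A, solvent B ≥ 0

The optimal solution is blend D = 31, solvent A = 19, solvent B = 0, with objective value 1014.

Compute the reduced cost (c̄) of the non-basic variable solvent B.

Both reactor time and feedstock are binding at x*.
The binding rows give the dual system: 4·y_reactor time + 2·y_feedstock = 18 and 5·y_reactor time + 4·y_feedstock = 24.
This yields shadow prices y_reactor time = 4, y_feedstock = 1.
Reduced cost of solvent B: c₃ − yᵀa₃ = 11 − (4·4 + 1·3) = 11 − 19 = -8.

-8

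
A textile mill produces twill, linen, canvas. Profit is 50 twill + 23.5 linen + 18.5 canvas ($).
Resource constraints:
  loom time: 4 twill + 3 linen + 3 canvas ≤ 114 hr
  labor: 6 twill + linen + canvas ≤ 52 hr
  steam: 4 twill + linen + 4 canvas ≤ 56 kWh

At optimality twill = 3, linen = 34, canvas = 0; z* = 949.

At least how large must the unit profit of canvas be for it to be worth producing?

23.5

At the optimum: loom time uses 114 of 114 (binding); labor uses 52 of 52 (binding); steam uses 46 of 56 (slack = 10).
Since steam is not tight, its dual is 0.
The binding rows give the dual system: 4·y_loom time + 6·y_labor = 50 and 3·y_loom time + 1·y_labor = 23.5.
→ y_loom time = 6.5 and y_labor = 4.
canvas enters the basis when its profit ≥ yᵀa₃ = 6.5·3 + 4·1 = 23.5.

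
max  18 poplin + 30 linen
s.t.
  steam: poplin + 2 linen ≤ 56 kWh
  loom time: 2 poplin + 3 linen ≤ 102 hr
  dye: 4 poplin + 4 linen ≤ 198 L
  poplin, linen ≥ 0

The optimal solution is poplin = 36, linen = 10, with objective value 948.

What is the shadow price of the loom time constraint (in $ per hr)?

6

At the optimum: steam uses 56 of 56 (binding); loom time uses 102 of 102 (binding); dye uses 184 of 198 (slack = 14).
Since dye is not tight, its dual is 0.
Dual feasibility on the basic columns requires 1·y_steam + 2·y_loom time = 18, 2·y_steam + 3·y_loom time = 30.
Solving: y_steam = 6, y_loom time = 6.
Shadow price of loom time = 6.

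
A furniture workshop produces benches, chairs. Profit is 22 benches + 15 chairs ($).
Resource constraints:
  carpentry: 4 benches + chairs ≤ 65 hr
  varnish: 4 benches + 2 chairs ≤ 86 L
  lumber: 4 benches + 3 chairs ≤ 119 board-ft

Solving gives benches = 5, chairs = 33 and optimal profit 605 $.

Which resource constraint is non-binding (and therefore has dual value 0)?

carpentry

carpentry: 53/65 (slack 12)
varnish: 86/86 (binding)
lumber: 119/119 (binding)
By complementary slackness, a constraint with positive slack has shadow price 0 → carpentry.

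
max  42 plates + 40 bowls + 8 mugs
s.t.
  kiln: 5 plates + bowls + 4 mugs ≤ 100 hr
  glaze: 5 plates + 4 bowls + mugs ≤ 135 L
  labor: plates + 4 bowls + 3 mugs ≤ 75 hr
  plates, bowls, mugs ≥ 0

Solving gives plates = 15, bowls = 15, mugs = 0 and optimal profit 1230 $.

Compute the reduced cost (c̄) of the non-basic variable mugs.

-6

Binding: glaze and labor. Non-binding: kiln (10 unused).
By complementary slackness, y = 0 for the non-binding constraint.
The binding rows give the dual system: 5·y_glaze + 1·y_labor = 42 and 4·y_glaze + 4·y_labor = 40.
→ y_glaze = 8 and y_labor = 2.
Reduced cost of mugs: c₃ − yᵀa₃ = 8 − (8·1 + 2·3) = 8 − 14 = -6.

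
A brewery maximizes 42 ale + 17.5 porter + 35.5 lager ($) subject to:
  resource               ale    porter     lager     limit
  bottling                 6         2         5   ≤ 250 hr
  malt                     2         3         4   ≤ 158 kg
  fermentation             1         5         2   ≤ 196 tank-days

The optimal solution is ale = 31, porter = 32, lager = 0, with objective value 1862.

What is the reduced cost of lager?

-3

At the optimum: bottling uses 250 of 250 (binding); malt uses 158 of 158 (binding); fermentation uses 191 of 196 (slack = 5).
By complementary slackness, y = 0 for the non-binding constraint.
The binding rows give the dual system: 6·y_bottling + 2·y_malt = 42 and 2·y_bottling + 3·y_malt = 17.5.
This yields shadow prices y_bottling = 6.5, y_malt = 1.5.
Reduced cost of lager: c₃ − yᵀa₃ = 35.5 − (6.5·5 + 1.5·4) = 35.5 − 38.5 = -3.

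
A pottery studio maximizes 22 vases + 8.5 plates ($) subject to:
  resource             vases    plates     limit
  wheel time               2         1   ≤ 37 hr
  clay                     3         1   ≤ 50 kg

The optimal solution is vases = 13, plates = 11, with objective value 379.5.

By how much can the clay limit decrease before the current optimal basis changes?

13

Binding constraints: wheel time, clay. The basis is B = [[2,1],[3,1]] with det -1.
Per unit decrease in clay, x* moves by d = (-1, 2).
The basis stays optimal until vases reaches 0; allowable decrease = 13 kg.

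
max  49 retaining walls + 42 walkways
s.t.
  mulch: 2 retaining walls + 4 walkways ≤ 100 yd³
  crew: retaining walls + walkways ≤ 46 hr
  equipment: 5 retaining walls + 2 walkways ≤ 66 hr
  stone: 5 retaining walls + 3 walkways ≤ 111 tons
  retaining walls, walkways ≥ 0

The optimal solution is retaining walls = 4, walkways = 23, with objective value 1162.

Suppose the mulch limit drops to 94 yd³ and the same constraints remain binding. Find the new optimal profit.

1120

At the optimum: mulch uses 100 of 100 (binding); crew uses 27 of 46 (slack = 19); equipment uses 66 of 66 (binding); stone uses 89 of 111 (slack = 22).
By complementary slackness, y = 0 for the non-binding constraints.
From A_Bᵀ y = c: 2·y_mulch + 5·y_equipment = 49; 4·y_mulch + 2·y_equipment = 42.
Solving: y_mulch = 7, y_equipment = 7.
Δz = y_mulch·Δb = 7 × (-6) = -42, so new z* = 1162 − 42 = 1120.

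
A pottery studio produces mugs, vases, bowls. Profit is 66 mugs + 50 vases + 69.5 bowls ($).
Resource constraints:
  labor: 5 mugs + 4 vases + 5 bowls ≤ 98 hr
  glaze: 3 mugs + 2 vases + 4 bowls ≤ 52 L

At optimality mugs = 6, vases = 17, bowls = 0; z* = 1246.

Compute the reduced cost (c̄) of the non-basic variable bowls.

-3.5

Check each constraint at x*: labor 98/98 (tight); glaze 52/52 (tight).
Dual feasibility on the basic columns requires 5·y_labor + 3·y_glaze = 66, 4·y_labor + 2·y_glaze = 50.
→ y_labor = 9 and y_glaze = 7.
Reduced cost of bowls: c₃ − yᵀa₃ = 69.5 − (9·5 + 7·4) = 69.5 − 73 = -3.5.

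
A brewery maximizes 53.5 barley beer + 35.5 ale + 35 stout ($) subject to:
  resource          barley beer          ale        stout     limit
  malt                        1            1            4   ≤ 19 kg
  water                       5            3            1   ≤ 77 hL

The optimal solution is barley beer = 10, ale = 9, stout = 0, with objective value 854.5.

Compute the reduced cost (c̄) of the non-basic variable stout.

Check each constraint at x*: malt 19/19 (tight); water 77/77 (tight).
From A_Bᵀ y = c: 1·y_malt + 5·y_water = 53.5; 1·y_malt + 3·y_water = 35.5.
This yields shadow prices y_malt = 8.5, y_water = 9.
Reduced cost of stout: c₃ − yᵀa₃ = 35 − (8.5·4 + 9·1) = 35 − 43 = -8.

-8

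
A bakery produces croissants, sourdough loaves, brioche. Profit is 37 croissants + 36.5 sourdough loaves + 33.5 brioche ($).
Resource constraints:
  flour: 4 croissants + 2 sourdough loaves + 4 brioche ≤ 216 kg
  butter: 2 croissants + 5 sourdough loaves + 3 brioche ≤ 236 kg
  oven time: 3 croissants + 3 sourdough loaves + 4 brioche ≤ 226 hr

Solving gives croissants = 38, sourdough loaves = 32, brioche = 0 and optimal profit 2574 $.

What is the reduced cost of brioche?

-8

Binding: flour and butter. Non-binding: oven time (16 unused).
Since oven time is not tight, its dual is 0.
Dual feasibility on the basic columns requires 4·y_flour + 2·y_butter = 37, 2·y_flour + 5·y_butter = 36.5.
This yields shadow prices y_flour = 7, y_butter = 4.5.
Reduced cost of brioche: c₃ − yᵀa₃ = 33.5 − (7·4 + 4.5·3) = 33.5 − 41.5 = -8.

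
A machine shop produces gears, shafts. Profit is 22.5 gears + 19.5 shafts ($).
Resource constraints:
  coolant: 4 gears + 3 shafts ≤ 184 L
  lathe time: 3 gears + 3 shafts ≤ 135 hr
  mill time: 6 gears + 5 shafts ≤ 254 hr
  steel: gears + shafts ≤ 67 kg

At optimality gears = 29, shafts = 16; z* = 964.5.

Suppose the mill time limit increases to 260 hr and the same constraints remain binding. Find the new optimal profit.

982.5

At the optimum: coolant uses 164 of 184 (slack = 20); lathe time uses 135 of 135 (binding); mill time uses 254 of 254 (binding); steel uses 45 of 67 (slack = 22).
Since coolant, steel are not tight, their duals are 0.
From A_Bᵀ y = c: 3·y_lathe time + 6·y_mill time = 22.5; 3·y_lathe time + 5·y_mill time = 19.5.
→ y_lathe time = 1.5 and y_mill time = 3.
Δz = y_mill time·Δb = 3 × (6) = 18, so new z* = 964.5 + 18 = 982.5.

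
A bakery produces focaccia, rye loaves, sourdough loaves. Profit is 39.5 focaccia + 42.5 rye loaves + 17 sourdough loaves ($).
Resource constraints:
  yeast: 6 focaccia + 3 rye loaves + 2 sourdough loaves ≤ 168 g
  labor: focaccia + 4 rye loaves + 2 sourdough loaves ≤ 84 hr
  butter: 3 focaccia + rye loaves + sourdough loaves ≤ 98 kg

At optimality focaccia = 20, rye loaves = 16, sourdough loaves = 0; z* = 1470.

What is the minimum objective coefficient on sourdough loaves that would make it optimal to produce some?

24

At the optimum: yeast uses 168 of 168 (binding); labor uses 84 of 84 (binding); butter uses 76 of 98 (slack = 22).
Slack constraints have shadow price 0 (complementary slackness).
The binding rows give the dual system: 6·y_yeast + 1·y_labor = 39.5 and 3·y_yeast + 4·y_labor = 42.5.
This yields shadow prices y_yeast = 5.5, y_labor = 6.5.
sourdough loaves enters the basis when its profit ≥ yᵀa₃ = 5.5·2 + 6.5·2 = 24.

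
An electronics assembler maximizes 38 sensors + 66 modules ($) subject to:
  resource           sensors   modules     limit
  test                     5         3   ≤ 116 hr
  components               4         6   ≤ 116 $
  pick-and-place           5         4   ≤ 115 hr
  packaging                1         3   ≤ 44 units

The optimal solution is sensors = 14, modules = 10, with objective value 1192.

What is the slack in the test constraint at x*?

16

test used = 5·14 + 3·10 = 100; slack = 116 − 100 = 16.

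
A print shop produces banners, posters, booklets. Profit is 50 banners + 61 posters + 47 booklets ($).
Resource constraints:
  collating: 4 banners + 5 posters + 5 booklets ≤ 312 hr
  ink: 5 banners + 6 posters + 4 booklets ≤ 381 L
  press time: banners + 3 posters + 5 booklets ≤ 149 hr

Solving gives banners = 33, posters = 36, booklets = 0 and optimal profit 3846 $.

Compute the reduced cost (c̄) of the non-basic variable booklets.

-2

At the optimum: collating uses 312 of 312 (binding); ink uses 381 of 381 (binding); press time uses 141 of 149 (slack = 8).
By complementary slackness, y = 0 for the non-binding constraint.
Dual feasibility on the basic columns requires 4·y_collating + 5·y_ink = 50, 5·y_collating + 6·y_ink = 61.
Solving: y_collating = 5, y_ink = 6.
Reduced cost of booklets: c₃ − yᵀa₃ = 47 − (5·5 + 6·4) = 47 − 49 = -2.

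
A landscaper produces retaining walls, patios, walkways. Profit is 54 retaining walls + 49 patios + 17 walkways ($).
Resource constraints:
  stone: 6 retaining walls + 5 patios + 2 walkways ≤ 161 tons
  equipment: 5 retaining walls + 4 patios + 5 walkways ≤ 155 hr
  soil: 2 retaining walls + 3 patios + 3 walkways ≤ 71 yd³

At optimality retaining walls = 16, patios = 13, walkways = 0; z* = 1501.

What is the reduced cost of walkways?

Check each constraint at x*: stone 161/161 (tight); equipment 132/155 (slack 23); soil 71/71 (tight).
By complementary slackness, y = 0 for the non-binding constraint.
The binding rows give the dual system: 6·y_stone + 2·y_soil = 54 and 5·y_stone + 3·y_soil = 49.
Solving: y_stone = 8, y_soil = 3.
Reduced cost of walkways: c₃ − yᵀa₃ = 17 − (8·2 + 3·3) = 17 − 25 = -8.

-8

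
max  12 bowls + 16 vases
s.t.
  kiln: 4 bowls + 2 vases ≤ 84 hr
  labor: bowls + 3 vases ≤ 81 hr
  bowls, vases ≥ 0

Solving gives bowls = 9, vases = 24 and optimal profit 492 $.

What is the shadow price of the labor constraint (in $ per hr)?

At the optimum: kiln uses 84 of 84 (binding); labor uses 81 of 81 (binding).
The binding rows give the dual system: 4·y_kiln + 1·y_labor = 12 and 2·y_kiln + 3·y_labor = 16.
Solving: y_kiln = 2, y_labor = 4.
Shadow price of labor = 4.

4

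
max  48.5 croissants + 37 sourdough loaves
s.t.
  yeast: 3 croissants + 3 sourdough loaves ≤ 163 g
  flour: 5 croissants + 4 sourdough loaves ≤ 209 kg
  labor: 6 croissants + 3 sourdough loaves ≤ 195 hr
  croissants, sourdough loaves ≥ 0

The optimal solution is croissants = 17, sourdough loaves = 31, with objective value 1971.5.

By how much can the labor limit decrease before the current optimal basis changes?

38.25

Binding constraints: flour, labor. The basis is B = [[5,4],[6,3]] with det -9.
Per unit decrease in labor, x* moves by d = (-0.4444, 0.5556).
The basis stays optimal until croissants reaches 0; allowable decrease = 38.25 hr.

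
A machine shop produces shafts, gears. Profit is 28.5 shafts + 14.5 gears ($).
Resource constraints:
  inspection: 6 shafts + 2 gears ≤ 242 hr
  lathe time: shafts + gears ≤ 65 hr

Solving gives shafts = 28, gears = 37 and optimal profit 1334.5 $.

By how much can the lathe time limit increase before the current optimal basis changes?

Binding constraints: inspection, lathe time. The basis is B = [[6,2],[1,1]] with det 4.
Per unit increase in lathe time, x* moves by d = (-0.5, 1.5).
The basis stays optimal until shafts reaches 0; allowable increase = 56 hr.

56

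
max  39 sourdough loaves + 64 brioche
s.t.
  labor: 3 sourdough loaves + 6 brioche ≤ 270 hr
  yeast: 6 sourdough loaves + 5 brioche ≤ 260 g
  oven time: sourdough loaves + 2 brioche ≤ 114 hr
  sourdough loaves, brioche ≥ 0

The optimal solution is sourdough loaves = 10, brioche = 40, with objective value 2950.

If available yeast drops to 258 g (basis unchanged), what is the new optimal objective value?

Check each constraint at x*: labor 270/270 (tight); yeast 260/260 (tight); oven time 90/114 (slack 24).
By complementary slackness, y = 0 for the non-binding constraint.
Dual feasibility on the basic columns requires 3·y_labor + 6·y_yeast = 39, 6·y_labor + 5·y_yeast = 64.
→ y_labor = 9 and y_yeast = 2.
Δz = y_yeast·Δb = 2 × (-2) = -4, so new z* = 2950 − 4 = 2946.

2946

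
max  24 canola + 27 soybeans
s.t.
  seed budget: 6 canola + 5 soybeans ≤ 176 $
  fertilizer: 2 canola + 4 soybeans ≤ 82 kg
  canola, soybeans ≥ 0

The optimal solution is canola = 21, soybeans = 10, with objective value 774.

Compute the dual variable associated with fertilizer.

3

Both seed budget and fertilizer are binding at x*.
The binding rows give the dual system: 6·y_seed budget + 2·y_fertilizer = 24 and 5·y_seed budget + 4·y_fertilizer = 27.
This yields shadow prices y_seed budget = 3, y_fertilizer = 3.
Shadow price of fertilizer = 3.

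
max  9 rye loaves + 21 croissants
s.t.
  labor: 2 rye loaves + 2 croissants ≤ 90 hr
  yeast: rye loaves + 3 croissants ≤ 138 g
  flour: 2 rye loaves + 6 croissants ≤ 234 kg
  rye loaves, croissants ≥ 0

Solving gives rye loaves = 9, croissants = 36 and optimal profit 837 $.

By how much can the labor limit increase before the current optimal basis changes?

Binding constraints: labor, flour. The basis is B = [[2,2],[2,6]] with det 8.
Per unit increase in labor, x* moves by d = (0.75, -0.25).
The basis stays optimal until croissants reaches 0; allowable increase = 144 hr.

144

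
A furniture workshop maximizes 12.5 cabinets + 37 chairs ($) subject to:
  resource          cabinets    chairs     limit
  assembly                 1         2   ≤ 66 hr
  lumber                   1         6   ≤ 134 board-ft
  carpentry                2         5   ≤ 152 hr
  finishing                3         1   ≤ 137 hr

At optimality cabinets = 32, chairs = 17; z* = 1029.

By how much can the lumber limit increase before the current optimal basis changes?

Binding constraints: assembly, lumber. The basis is B = [[1,2],[1,6]] with det 4.
Per unit increase in lumber, x* moves by d = (-0.5, 0.25).
The basis stays optimal until carpentry becomes binding; allowable increase = 12 board-ft.

12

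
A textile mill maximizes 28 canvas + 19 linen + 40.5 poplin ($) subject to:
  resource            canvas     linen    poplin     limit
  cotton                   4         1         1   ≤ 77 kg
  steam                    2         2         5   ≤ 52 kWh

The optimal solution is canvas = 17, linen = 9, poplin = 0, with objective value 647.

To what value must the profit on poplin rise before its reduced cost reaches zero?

43

At the optimum: cotton uses 77 of 77 (binding); steam uses 52 of 52 (binding).
Dual feasibility on the basic columns requires 4·y_cotton + 2·y_steam = 28, 1·y_cotton + 2·y_steam = 19.
Solving: y_cotton = 3, y_steam = 8.
poplin enters the basis when its profit ≥ yᵀa₃ = 3·1 + 8·5 = 43.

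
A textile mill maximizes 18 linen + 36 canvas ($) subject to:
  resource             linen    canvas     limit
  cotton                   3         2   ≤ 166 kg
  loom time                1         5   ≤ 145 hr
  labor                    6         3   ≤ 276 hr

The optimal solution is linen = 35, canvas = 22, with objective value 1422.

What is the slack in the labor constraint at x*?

labor used = 6·35 + 3·22 = 276; slack = 276 − 276 = 0.

0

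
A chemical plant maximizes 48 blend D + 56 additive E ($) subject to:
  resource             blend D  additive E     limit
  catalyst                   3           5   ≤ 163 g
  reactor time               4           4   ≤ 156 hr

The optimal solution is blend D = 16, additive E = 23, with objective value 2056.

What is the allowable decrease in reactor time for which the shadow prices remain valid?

25.6

Binding constraints: catalyst, reactor time. The basis is B = [[3,5],[4,4]] with det -8.
Per unit decrease in reactor time, x* moves by d = (-0.625, 0.375).
The basis stays optimal until blend D reaches 0; allowable decrease = 25.6 hr.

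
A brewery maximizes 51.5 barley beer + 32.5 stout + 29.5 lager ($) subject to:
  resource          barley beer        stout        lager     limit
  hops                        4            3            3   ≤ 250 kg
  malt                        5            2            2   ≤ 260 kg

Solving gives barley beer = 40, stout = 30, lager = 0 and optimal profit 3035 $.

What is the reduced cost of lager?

-3

Both hops and malt are binding at x*.
From A_Bᵀ y = c: 4·y_hops + 5·y_malt = 51.5; 3·y_hops + 2·y_malt = 32.5.
Solving: y_hops = 8.5, y_malt = 3.5.
Reduced cost of lager: c₃ − yᵀa₃ = 29.5 − (8.5·3 + 3.5·2) = 29.5 − 32.5 = -3.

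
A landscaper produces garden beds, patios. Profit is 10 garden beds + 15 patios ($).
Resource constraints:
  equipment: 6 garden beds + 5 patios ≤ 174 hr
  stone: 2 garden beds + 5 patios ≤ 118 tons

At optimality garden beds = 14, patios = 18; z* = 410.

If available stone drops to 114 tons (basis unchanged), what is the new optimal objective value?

At the optimum: equipment uses 174 of 174 (binding); stone uses 118 of 118 (binding).
Dual feasibility on the basic columns requires 6·y_equipment + 2·y_stone = 10, 5·y_equipment + 5·y_stone = 15.
Solving: y_equipment = 1, y_stone = 2.
Δz = y_stone·Δb = 2 × (-4) = -8, so new z* = 410 − 8 = 402.

402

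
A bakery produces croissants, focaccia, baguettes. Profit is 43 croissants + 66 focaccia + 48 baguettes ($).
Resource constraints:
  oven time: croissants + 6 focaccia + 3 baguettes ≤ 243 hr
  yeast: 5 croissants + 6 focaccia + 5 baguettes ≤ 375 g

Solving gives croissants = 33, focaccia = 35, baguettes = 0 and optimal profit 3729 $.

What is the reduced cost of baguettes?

-1

Both oven time and yeast are binding at x*.
From A_Bᵀ y = c: 1·y_oven time + 5·y_yeast = 43; 6·y_oven time + 6·y_yeast = 66.
Solving: y_oven time = 3, y_yeast = 8.
Reduced cost of baguettes: c₃ − yᵀa₃ = 48 − (3·3 + 8·5) = 48 − 49 = -1.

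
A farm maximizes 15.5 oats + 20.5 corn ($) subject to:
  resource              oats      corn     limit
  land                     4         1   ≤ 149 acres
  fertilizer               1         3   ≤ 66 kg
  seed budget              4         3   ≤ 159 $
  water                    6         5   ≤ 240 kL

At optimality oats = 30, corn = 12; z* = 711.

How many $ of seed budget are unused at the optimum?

3

seed budget used = 4·30 + 3·12 = 156; slack = 159 − 156 = 3.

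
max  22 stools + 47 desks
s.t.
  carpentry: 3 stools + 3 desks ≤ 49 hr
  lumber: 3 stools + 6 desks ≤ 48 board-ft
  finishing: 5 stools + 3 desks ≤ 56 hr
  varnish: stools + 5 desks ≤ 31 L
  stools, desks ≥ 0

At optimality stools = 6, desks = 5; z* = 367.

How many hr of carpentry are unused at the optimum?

16

carpentry used = 3·6 + 3·5 = 33; slack = 49 − 33 = 16.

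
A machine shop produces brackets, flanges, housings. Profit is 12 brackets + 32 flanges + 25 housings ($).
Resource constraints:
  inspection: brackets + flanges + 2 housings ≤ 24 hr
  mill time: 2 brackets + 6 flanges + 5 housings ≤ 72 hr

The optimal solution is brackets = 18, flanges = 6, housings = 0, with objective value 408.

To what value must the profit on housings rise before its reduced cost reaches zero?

At the optimum: inspection uses 24 of 24 (binding); mill time uses 72 of 72 (binding).
From A_Bᵀ y = c: 1·y_inspection + 2·y_mill time = 12; 1·y_inspection + 6·y_mill time = 32.
This yields shadow prices y_inspection = 2, y_mill time = 5.
housings enters the basis when its profit ≥ yᵀa₃ = 2·2 + 5·5 = 29.

29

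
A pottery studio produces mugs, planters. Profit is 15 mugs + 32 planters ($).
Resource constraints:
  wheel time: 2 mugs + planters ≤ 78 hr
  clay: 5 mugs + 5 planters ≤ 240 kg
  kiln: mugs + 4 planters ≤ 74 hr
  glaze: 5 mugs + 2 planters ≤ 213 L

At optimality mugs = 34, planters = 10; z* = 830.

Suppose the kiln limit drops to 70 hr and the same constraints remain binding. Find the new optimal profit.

At the optimum: wheel time uses 78 of 78 (binding); clay uses 220 of 240 (slack = 20); kiln uses 74 of 74 (binding); glaze uses 190 of 213 (slack = 23).
Since clay, glaze are not tight, their duals are 0.
The binding rows give the dual system: 2·y_wheel time + 1·y_kiln = 15 and 1·y_wheel time + 4·y_kiln = 32.
→ y_wheel time = 4 and y_kiln = 7.
Δz = y_kiln·Δb = 7 × (-4) = -28, so new z* = 830 − 28 = 802.

802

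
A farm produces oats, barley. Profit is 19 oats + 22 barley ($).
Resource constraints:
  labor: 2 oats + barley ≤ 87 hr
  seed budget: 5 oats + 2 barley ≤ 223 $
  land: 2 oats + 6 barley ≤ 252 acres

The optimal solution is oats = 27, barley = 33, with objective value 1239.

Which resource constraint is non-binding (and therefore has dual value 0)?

labor: 87/87 (binding)
seed budget: 201/223 (slack 22)
land: 252/252 (binding)
By complementary slackness, a constraint with positive slack has shadow price 0 → seed budget.

seed budget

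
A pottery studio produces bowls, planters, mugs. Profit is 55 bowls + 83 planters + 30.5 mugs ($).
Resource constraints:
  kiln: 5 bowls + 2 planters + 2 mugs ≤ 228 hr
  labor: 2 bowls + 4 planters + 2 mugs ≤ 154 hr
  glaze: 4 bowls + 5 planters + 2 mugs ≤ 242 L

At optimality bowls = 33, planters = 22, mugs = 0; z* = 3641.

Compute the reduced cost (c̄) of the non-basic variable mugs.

-6.5

At the optimum: kiln uses 209 of 228 (slack = 19); labor uses 154 of 154 (binding); glaze uses 242 of 242 (binding).
Since kiln is not tight, its dual is 0.
Dual feasibility on the basic columns requires 2·y_labor + 4·y_glaze = 55, 4·y_labor + 5·y_glaze = 83.
This yields shadow prices y_labor = 9.5, y_glaze = 9.
Reduced cost of mugs: c₃ − yᵀa₃ = 30.5 − (9.5·2 + 9·2) = 30.5 − 37 = -6.5.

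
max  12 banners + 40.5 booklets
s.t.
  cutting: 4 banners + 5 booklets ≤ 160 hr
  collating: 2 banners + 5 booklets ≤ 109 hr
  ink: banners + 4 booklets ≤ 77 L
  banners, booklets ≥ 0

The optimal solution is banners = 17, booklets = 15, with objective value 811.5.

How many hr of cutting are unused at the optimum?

17

cutting used = 4·17 + 5·15 = 143; slack = 160 − 143 = 17.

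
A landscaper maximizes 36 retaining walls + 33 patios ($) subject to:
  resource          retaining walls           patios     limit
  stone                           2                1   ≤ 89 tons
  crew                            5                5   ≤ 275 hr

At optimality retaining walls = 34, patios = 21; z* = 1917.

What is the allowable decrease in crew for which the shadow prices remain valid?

52.5

Binding constraints: stone, crew. The basis is B = [[2,1],[5,5]] with det 5.
Per unit decrease in crew, x* moves by d = (0.2, -0.4).
The basis stays optimal until patios reaches 0; allowable decrease = 52.5 hr.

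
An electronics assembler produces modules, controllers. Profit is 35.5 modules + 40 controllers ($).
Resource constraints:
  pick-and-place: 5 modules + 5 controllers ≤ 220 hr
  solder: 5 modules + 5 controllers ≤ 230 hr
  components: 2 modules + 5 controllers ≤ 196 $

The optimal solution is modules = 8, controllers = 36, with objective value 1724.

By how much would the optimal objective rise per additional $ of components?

1.5

Binding: pick-and-place and components. Non-binding: solder (10 unused).
By complementary slackness, y = 0 for the non-binding constraint.
Dual feasibility on the basic columns requires 5·y_pick-and-place + 2·y_components = 35.5, 5·y_pick-and-place + 5·y_components = 40.
This yields shadow prices y_pick-and-place = 6.5, y_components = 1.5.
Shadow price of components = 1.5.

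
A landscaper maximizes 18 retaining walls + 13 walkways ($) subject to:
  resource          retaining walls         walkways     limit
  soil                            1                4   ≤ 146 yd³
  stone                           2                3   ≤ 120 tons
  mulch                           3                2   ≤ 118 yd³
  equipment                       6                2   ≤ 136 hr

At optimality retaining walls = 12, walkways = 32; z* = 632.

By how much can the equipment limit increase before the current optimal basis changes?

50.4

Binding constraints: stone, equipment. The basis is B = [[2,3],[6,2]] with det -14.
Per unit increase in equipment, x* moves by d = (0.2143, -0.1429).
The basis stays optimal until mulch becomes binding; allowable increase = 50.4 hr.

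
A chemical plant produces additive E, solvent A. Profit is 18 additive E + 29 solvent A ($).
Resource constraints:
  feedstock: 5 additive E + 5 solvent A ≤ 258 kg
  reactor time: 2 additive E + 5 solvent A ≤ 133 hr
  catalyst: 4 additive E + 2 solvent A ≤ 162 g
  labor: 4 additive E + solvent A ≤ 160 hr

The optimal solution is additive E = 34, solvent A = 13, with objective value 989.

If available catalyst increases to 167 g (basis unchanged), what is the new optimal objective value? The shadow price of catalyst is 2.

999

Δb = 5, so new z* = 989 + (2)·(5) = 989 + 10 = 999.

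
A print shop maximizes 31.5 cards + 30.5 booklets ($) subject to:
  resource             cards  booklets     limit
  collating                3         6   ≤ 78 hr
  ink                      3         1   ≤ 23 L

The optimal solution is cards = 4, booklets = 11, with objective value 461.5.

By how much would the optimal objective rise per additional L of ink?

Both collating and ink are binding at x*.
From A_Bᵀ y = c: 3·y_collating + 3·y_ink = 31.5; 6·y_collating + 1·y_ink = 30.5.
This yields shadow prices y_collating = 4, y_ink = 6.5.
Shadow price of ink = 6.5.

6.5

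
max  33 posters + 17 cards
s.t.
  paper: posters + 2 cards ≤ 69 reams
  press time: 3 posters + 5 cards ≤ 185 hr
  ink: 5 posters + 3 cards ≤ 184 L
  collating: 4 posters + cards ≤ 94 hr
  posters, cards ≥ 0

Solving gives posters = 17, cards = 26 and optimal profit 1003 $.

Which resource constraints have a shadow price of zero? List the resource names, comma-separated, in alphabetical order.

paper: 69/69 (binding)
press time: 181/185 (slack 4)
ink: 163/184 (slack 21)
collating: 94/94 (binding)
By complementary slackness, a constraint with positive slack has shadow price 0 → ink, press time.

ink, press time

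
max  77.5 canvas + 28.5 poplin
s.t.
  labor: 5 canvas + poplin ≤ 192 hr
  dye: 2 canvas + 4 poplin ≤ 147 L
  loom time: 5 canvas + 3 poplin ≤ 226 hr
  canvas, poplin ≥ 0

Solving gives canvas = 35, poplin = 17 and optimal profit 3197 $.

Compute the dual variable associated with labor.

9

At the optimum: labor uses 192 of 192 (binding); dye uses 138 of 147 (slack = 9); loom time uses 226 of 226 (binding).
Slack constraints have shadow price 0 (complementary slackness).
Dual feasibility on the basic columns requires 5·y_labor + 5·y_loom time = 77.5, 1·y_labor + 3·y_loom time = 28.5.
This yields shadow prices y_labor = 9, y_loom time = 6.5.
Shadow price of labor = 9.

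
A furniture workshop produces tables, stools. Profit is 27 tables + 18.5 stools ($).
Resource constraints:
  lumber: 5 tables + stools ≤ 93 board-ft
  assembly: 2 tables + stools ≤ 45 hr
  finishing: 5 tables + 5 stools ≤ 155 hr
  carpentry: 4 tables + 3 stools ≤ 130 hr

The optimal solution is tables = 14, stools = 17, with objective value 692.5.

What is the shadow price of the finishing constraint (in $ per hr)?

Check each constraint at x*: lumber 87/93 (slack 6); assembly 45/45 (tight); finishing 155/155 (tight); carpentry 107/130 (slack 23).
Since lumber, carpentry are not tight, their duals are 0.
The binding rows give the dual system: 2·y_assembly + 5·y_finishing = 27 and 1·y_assembly + 5·y_finishing = 18.5.
This yields shadow prices y_assembly = 8.5, y_finishing = 2.
Shadow price of finishing = 2.

2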